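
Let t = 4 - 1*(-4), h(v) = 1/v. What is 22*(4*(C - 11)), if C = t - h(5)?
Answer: -1408/5 ≈ -281.60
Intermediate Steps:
t = 8 (t = 4 + 4 = 8)
C = 39/5 (C = 8 - 1/5 = 39/5 ≈ 7.8000)
22*(4*(C - 11)) = 22*(4*(39/5 - 11)) = 22*(4*(-16/5)) = 22*(-64/5) = -1408/5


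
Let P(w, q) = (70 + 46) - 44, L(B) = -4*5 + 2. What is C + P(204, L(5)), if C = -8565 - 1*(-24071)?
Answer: 15578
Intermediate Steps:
L(B) = -18 (L(B) = -20 + 2 = -18)
P(w, q) = 72 (P(w, q) = 116 - 44 = 72)
C = 15506 (C = -8565 + 24071 = 15506)
C + P(204, L(5)) = 15506 + 72 = 15578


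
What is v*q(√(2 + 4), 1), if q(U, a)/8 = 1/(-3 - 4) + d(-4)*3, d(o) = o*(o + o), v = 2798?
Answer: 15019664/7 ≈ 2.1457e+6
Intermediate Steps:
d(o) = 2*o² (d(o) = o*(2*o) = 2*o²)
q(U, a) = 5368/7 (q(U, a) = 8*(1/(-3 - 4) + (2*(-4)²)*3) = 8*(1/(-7) + (2*16)*3) = 8*(-⅐ + 32*3) = 8*(-⅐ + 96) = 8*(671/7) = 5368/7)
v*q(√(2 + 4), 1) = 2798*(5368/7) = 15019664/7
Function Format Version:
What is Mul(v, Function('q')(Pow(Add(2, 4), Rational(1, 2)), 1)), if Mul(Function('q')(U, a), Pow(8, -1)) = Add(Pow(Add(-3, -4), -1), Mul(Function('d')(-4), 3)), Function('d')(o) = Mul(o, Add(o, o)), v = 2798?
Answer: Rational(15019664, 7) ≈ 2.1457e+6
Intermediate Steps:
Function('d')(o) = Mul(2, Pow(o, 2)) (Function('d')(o) = Mul(o, Mul(2, o)) = Mul(2, Pow(o, 2)))
Function('q')(U, a) = Rational(5368, 7) (Function('q')(U, a) = Mul(8, Add(Pow(Add(-3, -4), -1), Mul(Mul(2, Pow(-4, 2)), 3))) = Mul(8, Add(Pow(-7, -1), Mul(Mul(2, 16), 3))) = Mul(8, Add(Rational(-1, 7), Mul(32, 3))) = Mul(8, Add(Rational(-1, 7), 96)) = Mul(8, Rational(671, 7)) = Rational(5368, 7))
Mul(v, Function('q')(Pow(Add(2, 4), Rational(1, 2)), 1)) = Mul(2798, Rational(5368, 7)) = Rational(15019664, 7)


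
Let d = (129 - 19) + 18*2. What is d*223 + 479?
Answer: 33037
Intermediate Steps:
d = 146 (d = 110 + 36 = 146)
d*223 + 479 = 146*223 + 479 = 32558 + 479 = 33037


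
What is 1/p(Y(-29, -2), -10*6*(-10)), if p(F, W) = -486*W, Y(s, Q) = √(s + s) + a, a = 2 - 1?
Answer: -1/291600 ≈ -3.4294e-6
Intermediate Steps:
a = 1
Y(s, Q) = 1 + √2*√s (Y(s, Q) = √(s + s) + 1 = √(2*s) + 1 = √2*√s + 1 = 1 + √2*√s)
1/p(Y(-29, -2), -10*6*(-10)) = 1/(-486*(-10*6)*(-10)) = 1/(-(-29160)*(-10)) = 1/(-486*600) = 1/(-291600) = -1/291600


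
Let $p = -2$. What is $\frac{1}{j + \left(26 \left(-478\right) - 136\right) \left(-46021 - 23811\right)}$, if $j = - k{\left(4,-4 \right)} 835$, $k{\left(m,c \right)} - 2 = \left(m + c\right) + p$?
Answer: $\frac{1}{877369248} \approx 1.1398 \cdot 10^{-9}$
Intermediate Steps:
$k{\left(m,c \right)} = c + m$ ($k{\left(m,c \right)} = 2 - \left(2 - c - m\right) = 2 + \left(-2 + c + m\right) = c + m$)
$j = 0$ ($j = - \left(-4 + 4\right) 835 = - 0 \cdot 835 = \left(-1\right) 0 = 0$)
$\frac{1}{j + \left(26 \left(-478\right) - 136\right) \left(-46021 - 23811\right)} = \frac{1}{0 + \left(26 \left(-478\right) - 136\right) \left(-46021 - 23811\right)} = \frac{1}{0 + \left(-12428 - 136\right) \left(-69832\right)} = \frac{1}{0 - -877369248} = \frac{1}{0 + 877369248} = \frac{1}{877369248}$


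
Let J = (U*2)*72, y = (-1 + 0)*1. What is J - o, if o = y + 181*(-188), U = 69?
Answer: 43965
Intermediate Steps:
y = -1 (y = -1*1 = -1)
J = 9936 (J = (69*2)*72 = 138*72 = 9936)
o = -34029 (o = -1 + 181*(-188) = -1 - 34028 = -34029)
J - o = 9936 - 1*(-34029) = 9936 + 34029 = 43965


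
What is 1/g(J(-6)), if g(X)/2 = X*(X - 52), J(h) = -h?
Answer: -1/552 ≈ -0.0018116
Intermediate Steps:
g(X) = 2*X*(-52 + X) (g(X) = 2*(X*(X - 52)) = 2*(X*(-52 + X)) = 2*X*(-52 + X))
1/g(J(-6)) = 1/(2*(-1*(-6))*(-52 - 1*(-6))) = 1/(2*6*(-52 + 6)) = 1/(2*6*(-46)) = 1/(-552) = -1/552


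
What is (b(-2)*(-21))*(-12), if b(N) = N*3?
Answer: -1512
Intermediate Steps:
b(N) = 3*N
(b(-2)*(-21))*(-12) = ((3*(-2))*(-21))*(-12) = -6*(-21)*(-12) = 126*(-12) = -1512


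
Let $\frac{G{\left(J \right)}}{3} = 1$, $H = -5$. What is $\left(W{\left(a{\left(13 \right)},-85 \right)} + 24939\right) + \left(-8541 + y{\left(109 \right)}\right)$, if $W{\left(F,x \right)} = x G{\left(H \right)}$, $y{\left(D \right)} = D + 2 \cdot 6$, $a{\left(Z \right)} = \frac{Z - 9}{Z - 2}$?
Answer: $16264$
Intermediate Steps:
$a{\left(Z \right)} = \frac{-9 + Z}{-2 + Z}$
$G{\left(J \right)} = 3$ ($G{\left(J \right)} = 3 \cdot 1 = 3$)
$y{\left(D \right)} = 12 + D$ ($y{\left(D \right)} = D + 12 = 12 + D$)
$W{\left(F,x \right)} = 3 x$ ($W{\left(F,x \right)} = x 3 = 3 x$)
$\left(W{\left(a{\left(13 \right)},-85 \right)} + 24939\right) + \left(-8541 + y{\left(109 \right)}\right) = \left(3 \left(-85\right) + 24939\right) + \left(-8541 + \left(12 + 109\right)\right) = \left(-255 + 24939\right) + \left(-8541 + 121\right) = 24684 - 8420 = 16264$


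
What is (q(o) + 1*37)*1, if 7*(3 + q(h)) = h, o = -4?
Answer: 234/7 ≈ 33.429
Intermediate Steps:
q(h) = -3 + h/7
(q(o) + 1*37)*1 = ((-3 + (1/7)*(-4)) + 1*37)*1 = ((-3 - 4/7) + 37)*1 = (-25/7 + 37)*1 = (234/7)*1 = 234/7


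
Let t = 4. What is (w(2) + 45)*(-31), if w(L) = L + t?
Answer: -1581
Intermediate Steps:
w(L) = 4 + L (w(L) = L + 4 = 4 + L)
(w(2) + 45)*(-31) = ((4 + 2) + 45)*(-31) = (6 + 45)*(-31) = 51*(-31) = -1581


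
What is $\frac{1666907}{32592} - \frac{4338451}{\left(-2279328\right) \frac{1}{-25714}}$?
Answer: $- \frac{1576444959473}{32242994} \approx -48893.0$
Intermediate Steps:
$\frac{1666907}{32592} - \frac{4338451}{\left(-2279328\right) \frac{1}{-25714}} = 1666907 \cdot \frac{1}{32592} - \frac{4338451}{\left(-2279328\right) \left(- \frac{1}{25714}\right)} = \frac{1666907}{32592} - \frac{4338451}{\frac{1139664}{12857}} = \frac{1666907}{32592} - \frac{55779464507}{1139664} = - \frac{1576444959473}{32242994}$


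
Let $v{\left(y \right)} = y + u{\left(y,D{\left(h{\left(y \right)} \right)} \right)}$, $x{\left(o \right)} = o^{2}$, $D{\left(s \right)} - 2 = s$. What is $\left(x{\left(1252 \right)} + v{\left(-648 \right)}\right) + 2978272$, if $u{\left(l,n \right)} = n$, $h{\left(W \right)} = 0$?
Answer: $4545130$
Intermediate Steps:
$D{\left(s \right)} = 2 + s$
$v{\left(y \right)} = 2 + y$ ($v{\left(y \right)} = y + \left(2 + 0\right) = y + 2 = 2 + y$)
$\left(x{\left(1252 \right)} + v{\left(-648 \right)}\right) + 2978272 = \left(1252^{2} + \left(2 - 648\right)\right) + 2978272 = \left(1567504 - 646\right) + 2978272 = 1566858 + 2978272 = 4545130$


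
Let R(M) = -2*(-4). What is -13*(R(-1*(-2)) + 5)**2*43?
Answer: -94471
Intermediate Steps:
R(M) = 8
-13*(R(-1*(-2)) + 5)**2*43 = -13*(8 + 5)**2*43 = -13*13**2*43 = -13*169*43 = -2197*43 = -94471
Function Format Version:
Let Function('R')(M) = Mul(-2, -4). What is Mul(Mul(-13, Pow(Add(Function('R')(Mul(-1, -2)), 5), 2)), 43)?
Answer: -94471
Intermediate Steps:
Function('R')(M) = 8
Mul(Mul(-13, Pow(Add(Function('R')(Mul(-1, -2)), 5), 2)), 43) = Mul(Mul(-13, Pow(Add(8, 5), 2)), 43) = Mul(Mul(-13, Pow(13, 2)), 43) = Mul(Mul(-13, 169), 43) = Mul(-2197, 43) = -94471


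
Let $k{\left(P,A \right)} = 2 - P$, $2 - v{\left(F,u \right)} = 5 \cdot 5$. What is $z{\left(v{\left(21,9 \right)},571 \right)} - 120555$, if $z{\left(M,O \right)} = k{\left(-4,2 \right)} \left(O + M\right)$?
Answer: $-117267$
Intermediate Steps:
$v{\left(F,u \right)} = -23$ ($v{\left(F,u \right)} = 2 - 5 \cdot 5 = 2 - 25 = -23$)
$z{\left(M,O \right)} = 6 M + 6 O$ ($z{\left(M,O \right)} = \left(2 - -4\right) \left(O + M\right) = \left(2 + 4\right) \left(M + O\right) = 6 \left(M + O\right) = 6 M + 6 O$)
$z{\left(v{\left(21,9 \right)},571 \right)} - 120555 = \left(6 \left(-23\right) + 6 \cdot 571\right) - 120555 = \left(-138 + 3426\right) - 120555 = 3288 - 120555 = -117267$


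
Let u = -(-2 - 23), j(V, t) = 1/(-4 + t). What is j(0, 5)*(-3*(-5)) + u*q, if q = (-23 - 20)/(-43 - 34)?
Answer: 2230/77 ≈ 28.961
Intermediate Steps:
q = 43/77 (q = -43/(-77) = -43*(-1/77) = 43/77 ≈ 0.55844)
u = 25 (u = -1*(-25) = 25)
j(0, 5)*(-3*(-5)) + u*q = (-3*(-5))/(-4 + 5) + 25*(43/77) = 15/1 + 1075/77 = 1*15 + 1075/77 = 15 + 1075/77 = 2230/77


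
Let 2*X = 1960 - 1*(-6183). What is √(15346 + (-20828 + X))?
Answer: I*√5642/2 ≈ 37.557*I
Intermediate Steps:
X = 8143/2 (X = (1960 - 1*(-6183))/2 = (1960 + 6183)/2 = (½)*8143 = 8143/2 ≈ 4071.5)
√(15346 + (-20828 + X)) = √(15346 + (-20828 + 8143/2)) = √(15346 - 33513/2) = √(-2821/2) = I*√5642/2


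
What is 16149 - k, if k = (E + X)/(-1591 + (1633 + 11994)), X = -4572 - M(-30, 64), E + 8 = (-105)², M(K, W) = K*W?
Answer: 194360999/12036 ≈ 16148.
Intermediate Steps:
E = 11017 (E = -8 + (-105)² = -8 + 11025 = 11017)
X = -2652 (X = -4572 - (-30)*64 = -4572 - 1*(-1920) = -4572 + 1920 = -2652)
k = 8365/12036 (k = (11017 - 2652)/(-1591 + (1633 + 11994)) = 8365/(-1591 + 13627) = 8365/12036 ≈ 0.69500)
16149 - k = 16149 - 1*8365/12036 = 16149 - 8365/12036 = 194360999/12036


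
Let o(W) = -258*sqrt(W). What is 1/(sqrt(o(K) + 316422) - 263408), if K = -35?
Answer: 1/(-263408 + sqrt(6)*sqrt(52737 - 43*I*sqrt(35))) ≈ -3.8045e-6 + 2.0e-11*I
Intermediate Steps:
1/(sqrt(o(K) + 316422) - 263408) = 1/(sqrt(-258*I*sqrt(35) + 316422) - 263408) = 1/(sqrt(316422 - 258*I*sqrt(35)) - 263408) = 1/(-263408 + sqrt(316422 - 258*I*sqrt(35)))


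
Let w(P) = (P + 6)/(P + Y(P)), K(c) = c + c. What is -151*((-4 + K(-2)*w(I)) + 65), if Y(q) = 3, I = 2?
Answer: -41223/5 ≈ -8244.6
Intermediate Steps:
K(c) = 2*c
w(P) = (6 + P)/(3 + P) (w(P) = (P + 6)/(P + 3) = (6 + P)/(3 + P))
-151*((-4 + K(-2)*w(I)) + 65) = -151*((-4 + (2*(-2))*((6 + 2)/(3 + 2))) + 65) = -151*((-4 - 4*8/5) + 65) = -151*((-4 - 32/5) + 65) = -151*(-52/5 + 65) = -151*273/5 = -41223/5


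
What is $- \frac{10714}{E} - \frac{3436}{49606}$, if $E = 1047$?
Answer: $- \frac{267538088}{25968741} \approx -10.302$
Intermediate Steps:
$- \frac{10714}{E} - \frac{3436}{49606} = - \frac{10714}{1047} - \frac{3436}{49606} = \left(-10714\right) \frac{1}{1047} - \frac{1718}{24803} = - \frac{10714}{1047} - \frac{1718}{24803} = - \frac{267538088}{25968741}$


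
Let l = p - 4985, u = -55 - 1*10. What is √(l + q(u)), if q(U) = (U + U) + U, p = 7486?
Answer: √2306 ≈ 48.021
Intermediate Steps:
u = -65 (u = -55 - 10 = -65)
q(U) = 3*U (q(U) = 2*U + U = 3*U)
l = 2501 (l = 7486 - 4985 = 2501)
√(l + q(u)) = √(2501 + 3*(-65)) = √(2501 - 195) = √2306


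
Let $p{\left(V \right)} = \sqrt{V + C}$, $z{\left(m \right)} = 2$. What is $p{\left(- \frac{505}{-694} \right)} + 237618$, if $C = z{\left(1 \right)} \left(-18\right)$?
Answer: $237618 + \frac{i \sqrt{16988426}}{694} \approx 2.3762 \cdot 10^{5} + 5.939 i$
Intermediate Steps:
$C = -36$ ($C = 2 \left(-18\right) = -36$)
$p{\left(V \right)} = \sqrt{-36 + V}$ ($p{\left(V \right)} = \sqrt{V - 36} = \sqrt{-36 + V}$)
$p{\left(- \frac{505}{-694} \right)} + 237618 = \sqrt{-36 - \frac{505}{-694}} + 237618 = \sqrt{-36 - - \frac{505}{694}} + 237618 = \sqrt{-36 + \frac{505}{694}} + 237618 = \sqrt{- \frac{24479}{694}} + 237618 = \frac{i \sqrt{16988426}}{694} + 237618 = 237618 + \frac{i \sqrt{16988426}}{694}$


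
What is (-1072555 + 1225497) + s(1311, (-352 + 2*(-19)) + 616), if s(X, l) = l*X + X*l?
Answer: 745514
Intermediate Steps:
s(X, l) = 2*X*l (s(X, l) = X*l + X*l = 2*X*l)
(-1072555 + 1225497) + s(1311, (-352 + 2*(-19)) + 616) = (-1072555 + 1225497) + 2*1311*((-352 + 2*(-19)) + 616) = 152942 + 2*1311*((-352 - 38) + 616) = 152942 + 2*1311*(-390 + 616) = 152942 + 2*1311*226 = 152942 + 592572 = 745514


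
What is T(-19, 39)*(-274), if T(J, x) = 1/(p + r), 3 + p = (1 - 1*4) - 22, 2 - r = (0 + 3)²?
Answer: 274/35 ≈ 7.8286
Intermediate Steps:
r = -7 (r = 2 - (0 + 3)² = 2 - 1*3² = 2 - 1*9 = 2 - 9 = -7)
p = -28 (p = -3 + ((1 - 1*4) - 22) = -3 + ((1 - 4) - 22) = -3 + (-3 - 22) = -3 - 25 = -28)
T(J, x) = -1/35 (T(J, x) = 1/(-28 - 7) = 1/(-35) = -1/35)
T(-19, 39)*(-274) = -1/35*(-274) = 274/35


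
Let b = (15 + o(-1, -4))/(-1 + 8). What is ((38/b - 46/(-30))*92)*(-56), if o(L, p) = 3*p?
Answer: -2323552/5 ≈ -4.6471e+5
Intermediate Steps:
b = 3/7 (b = (15 + 3*(-4))/(-1 + 8) = (15 - 12)/7 = 3*(⅐) = 3/7 ≈ 0.42857)
((38/b - 46/(-30))*92)*(-56) = ((38/(3/7) - 46/(-30))*92)*(-56) = ((38*(7/3) - 46*(-1/30))*92)*(-56) = ((266/3 + 23/15)*92)*(-56) = ((451/5)*92)*(-56) = (41492/5)*(-56) = -2323552/5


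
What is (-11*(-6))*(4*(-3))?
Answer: -792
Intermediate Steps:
(-11*(-6))*(4*(-3)) = 66*(-12) = -792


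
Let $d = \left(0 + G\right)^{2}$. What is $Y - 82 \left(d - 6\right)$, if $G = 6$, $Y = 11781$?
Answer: $9321$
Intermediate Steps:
$d = 36$ ($d = \left(0 + 6\right)^{2} = 6^{2} = 36$)
$Y - 82 \left(d - 6\right) = 11781 - 82 \left(36 - 6\right) = 11781 - 82 \cdot 30 = 11781 - 2460 = 9321$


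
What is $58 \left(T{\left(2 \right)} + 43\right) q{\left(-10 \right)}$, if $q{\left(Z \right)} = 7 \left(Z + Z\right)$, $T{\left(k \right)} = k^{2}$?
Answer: $-381640$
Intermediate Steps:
$q{\left(Z \right)} = 14 Z$ ($q{\left(Z \right)} = 7 \cdot 2 Z = 14 Z$)
$58 \left(T{\left(2 \right)} + 43\right) q{\left(-10 \right)} = 58 \left(2^{2} + 43\right) 14 \left(-10\right) = 58 \left(4 + 43\right) \left(-140\right) = 58 \cdot 47 \left(-140\right) = 2726 \left(-140\right) = -381640$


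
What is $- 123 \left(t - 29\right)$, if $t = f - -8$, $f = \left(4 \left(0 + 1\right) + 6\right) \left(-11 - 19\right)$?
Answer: $39483$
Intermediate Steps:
$f = -300$ ($f = \left(4 \cdot 1 + 6\right) \left(-30\right) = \left(4 + 6\right) \left(-30\right) = 10 \left(-30\right) = -300$)
$t = -292$ ($t = -300 - -8 = -300 + 8 = -292$)
$- 123 \left(t - 29\right) = - 123 \left(-292 - 29\right) = \left(-123\right) \left(-321\right) = 39483$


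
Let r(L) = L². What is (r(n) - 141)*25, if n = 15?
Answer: 2100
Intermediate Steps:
(r(n) - 141)*25 = (15² - 141)*25 = (225 - 141)*25 = 84*25 = 2100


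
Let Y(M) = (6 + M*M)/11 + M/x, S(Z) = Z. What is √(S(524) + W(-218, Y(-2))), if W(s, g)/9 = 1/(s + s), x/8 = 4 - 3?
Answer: √24901595/218 ≈ 22.891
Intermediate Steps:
x = 8 (x = 8*(4 - 3) = 8*1 = 8)
Y(M) = 6/11 + M/8 + M²/11 (Y(M) = (6 + M*M)/11 + M/8 = (6 + M²)*(1/11) + M*(⅛) = (6/11 + M²/11) + M/8 = 6/11 + M/8 + M²/11)
W(s, g) = 9/(2*s) (W(s, g) = 9/(s + s) = 9/((2*s)) = 9*(1/(2*s)) = 9/(2*s))
√(S(524) + W(-218, Y(-2))) = √(524 + (9/2)/(-218)) = √(524 + (9/2)*(-1/218)) = √(524 - 9/436) = √(228455/436) = √24901595/218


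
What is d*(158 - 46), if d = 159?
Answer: 17808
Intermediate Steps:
d*(158 - 46) = 159*(158 - 46) = 159*112 = 17808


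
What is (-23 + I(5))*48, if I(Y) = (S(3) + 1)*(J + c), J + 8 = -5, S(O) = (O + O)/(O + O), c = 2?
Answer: -2160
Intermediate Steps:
S(O) = 1 (S(O) = (2*O)/((2*O)) = (2*O)*(1/(2*O)) = 1)
J = -13 (J = -8 - 5 = -13)
I(Y) = -22 (I(Y) = (1 + 1)*(-13 + 2) = 2*(-11) = -22)
(-23 + I(5))*48 = (-23 - 22)*48 = -45*48 = -2160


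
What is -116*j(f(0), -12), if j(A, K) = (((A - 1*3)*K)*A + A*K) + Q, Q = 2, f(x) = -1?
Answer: 3944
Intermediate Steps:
j(A, K) = 2 + A*K + A*K*(-3 + A) (j(A, K) = (((A - 1*3)*K)*A + A*K) + 2 = (((A - 3)*K)*A + A*K) + 2 = (((-3 + A)*K)*A + A*K) + 2 = ((K*(-3 + A))*A + A*K) + 2 = (A*K*(-3 + A) + A*K) + 2 = (A*K + A*K*(-3 + A)) + 2 = 2 + A*K + A*K*(-3 + A))
-116*j(f(0), -12) = -116*(2 - 12*(-1)**2 - 2*(-1)*(-12)) = -116*(2 - 12*1 - 24) = -116*(2 - 12 - 24) = -116*(-34) = 3944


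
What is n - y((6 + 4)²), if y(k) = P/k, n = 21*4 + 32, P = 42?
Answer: 5779/50 ≈ 115.58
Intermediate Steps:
n = 116 (n = 84 + 32 = 116)
y(k) = 42/k
n - y((6 + 4)²) = 116 - 42/((6 + 4)²) = 116 - 42/(10²) = 116 - 42/100 = 116 - 1*21/50 = 116 - 21/50 = 5779/50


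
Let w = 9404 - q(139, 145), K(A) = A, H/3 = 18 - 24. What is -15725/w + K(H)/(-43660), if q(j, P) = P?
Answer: -343193419/202123970 ≈ -1.6979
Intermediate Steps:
H = -18 (H = 3*(18 - 24) = 3*(-6) = -18)
w = 9259 (w = 9404 - 1*145 = 9404 - 145 = 9259)
-15725/w + K(H)/(-43660) = -15725/9259 - 18/(-43660) = -15725*1/9259 - 18*(-1/43660) = -15725/9259 + 9/21830 = -343193419/202123970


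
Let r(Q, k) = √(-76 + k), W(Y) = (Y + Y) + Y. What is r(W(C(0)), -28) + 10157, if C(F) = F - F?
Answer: 10157 + 2*I*√26 ≈ 10157.0 + 10.198*I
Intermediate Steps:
C(F) = 0
W(Y) = 3*Y (W(Y) = 2*Y + Y = 3*Y)
r(W(C(0)), -28) + 10157 = √(-76 - 28) + 10157 = √(-104) + 10157 = 2*I*√26 + 10157 = 10157 + 2*I*√26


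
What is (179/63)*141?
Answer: 8413/21 ≈ 400.62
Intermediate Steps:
(179/63)*141 = 8413/21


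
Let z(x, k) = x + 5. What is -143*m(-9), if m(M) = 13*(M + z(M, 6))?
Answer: 24167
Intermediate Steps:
z(x, k) = 5 + x
m(M) = 65 + 26*M (m(M) = 13*(M + (5 + M)) = 13*(5 + 2*M) = 65 + 26*M)
-143*m(-9) = -143*(65 + 26*(-9)) = -143*(65 - 234) = -143*(-169) = 24167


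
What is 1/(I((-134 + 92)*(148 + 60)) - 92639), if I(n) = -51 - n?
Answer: -1/83954 ≈ -1.1911e-5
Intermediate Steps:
1/(I((-134 + 92)*(148 + 60)) - 92639) = 1/((-51 - (-134 + 92)*(148 + 60)) - 92639) = 1/((-51 - (-42)*208) - 92639) = 1/((-51 - 1*(-8736)) - 92639) = 1/((-51 + 8736) - 92639) = 1/(8685 - 92639) = 1/(-83954) = -1/83954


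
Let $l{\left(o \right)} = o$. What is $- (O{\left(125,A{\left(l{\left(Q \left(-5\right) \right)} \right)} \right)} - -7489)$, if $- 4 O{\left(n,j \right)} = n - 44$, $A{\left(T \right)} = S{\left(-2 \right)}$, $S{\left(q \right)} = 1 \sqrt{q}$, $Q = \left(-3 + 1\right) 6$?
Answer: $- \frac{29875}{4} \approx -7468.8$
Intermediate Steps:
$Q = -12$ ($Q = \left(-2\right) 6 = -12$)
$S{\left(q \right)} = \sqrt{q}$
$A{\left(T \right)} = i \sqrt{2}$ ($A{\left(T \right)} = \sqrt{-2} = i \sqrt{2}$)
$O{\left(n,j \right)} = 11 - \frac{n}{4}$ ($O{\left(n,j \right)} = - \frac{n - 44}{4} = - \frac{-44 + n}{4} = 11 - \frac{n}{4}$)
$- (O{\left(125,A{\left(l{\left(Q \left(-5\right) \right)} \right)} \right)} - -7489) = - (\left(11 - \frac{125}{4}\right) - -7489) = - (\left(11 - \frac{125}{4}\right) + 7489) = - (- \frac{81}{4} + 7489) = \left(-1\right) \frac{29875}{4} = - \frac{29875}{4}$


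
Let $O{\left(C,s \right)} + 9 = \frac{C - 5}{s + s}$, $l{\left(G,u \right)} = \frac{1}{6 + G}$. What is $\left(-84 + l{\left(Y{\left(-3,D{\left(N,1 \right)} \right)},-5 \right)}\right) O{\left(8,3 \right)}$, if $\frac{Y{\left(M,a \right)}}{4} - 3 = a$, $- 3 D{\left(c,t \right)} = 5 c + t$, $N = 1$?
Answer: $\frac{14263}{20} \approx 713.15$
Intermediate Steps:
$D{\left(c,t \right)} = - \frac{5 c}{3} - \frac{t}{3}$ ($D{\left(c,t \right)} = - \frac{5 c + t}{3} = - \frac{t + 5 c}{3} = - \frac{5 c}{3} - \frac{t}{3}$)
$Y{\left(M,a \right)} = 12 + 4 a$
$O{\left(C,s \right)} = -9 + \frac{-5 + C}{2 s}$ ($O{\left(C,s \right)} = -9 + \frac{C - 5}{s + s} = -9 + \frac{-5 + C}{2 s}$)
$\left(-84 + l{\left(Y{\left(-3,D{\left(N,1 \right)} \right)},-5 \right)}\right) O{\left(8,3 \right)} = \left(-84 + \frac{1}{6 + \left(12 + 4 \left(\left(- \frac{5}{3}\right) 1 - \frac{1}{3}\right)\right)}\right) \frac{-5 + 8 - 54}{2 \cdot 3} = \left(-84 + \frac{1}{6 + \left(12 + 4 \left(- \frac{5}{3} - \frac{1}{3}\right)\right)}\right) \frac{1}{2} \cdot \frac{1}{3} \left(-5 + 8 - 54\right) = \left(-84 + \frac{1}{6 + \left(12 + 4 \left(-2\right)\right)}\right) \frac{1}{2} \cdot \frac{1}{3} \left(-51\right) = \left(-84 + \frac{1}{6 + \left(12 - 8\right)}\right) \left(- \frac{17}{2}\right) = \left(-84 + \frac{1}{6 + 4}\right) \left(- \frac{17}{2}\right) = \left(-84 + \frac{1}{10}\right) \left(- \frac{17}{2}\right) = \left(- \frac{839}{10}\right) \left(- \frac{17}{2}\right) = \frac{14263}{20}$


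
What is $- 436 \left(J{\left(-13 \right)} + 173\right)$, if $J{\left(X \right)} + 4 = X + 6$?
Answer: $-70632$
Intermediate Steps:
$J{\left(X \right)} = 2 + X$ ($J{\left(X \right)} = -4 + \left(X + 6\right) = -4 + \left(6 + X\right) = 2 + X$)
$- 436 \left(J{\left(-13 \right)} + 173\right) = - 436 \left(\left(2 - 13\right) + 173\right) = - 436 \left(-11 + 173\right) = \left(-436\right) 162 = -70632$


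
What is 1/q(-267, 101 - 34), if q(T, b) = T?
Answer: -1/267 ≈ -0.0037453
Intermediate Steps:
1/q(-267, 101 - 34) = 1/(-267) = -1/267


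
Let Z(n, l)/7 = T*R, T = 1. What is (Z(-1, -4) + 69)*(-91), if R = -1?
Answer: -5642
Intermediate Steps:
Z(n, l) = -7 (Z(n, l) = 7*(1*(-1)) = 7*(-1) = -7)
(Z(-1, -4) + 69)*(-91) = (-7 + 69)*(-91) = 62*(-91) = -5642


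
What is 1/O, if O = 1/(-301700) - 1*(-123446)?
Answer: 301700/37243658199 ≈ 8.1007e-6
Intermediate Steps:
O = 37243658199/301700 (O = -1/301700 + 123446 = 37243658199/301700 ≈ 1.2345e+5)
1/O = 1/(37243658199/301700) = 301700/37243658199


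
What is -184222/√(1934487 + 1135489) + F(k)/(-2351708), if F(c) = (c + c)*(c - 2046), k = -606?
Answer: -803556/587927 - 92111*√767494/767494 ≈ -106.51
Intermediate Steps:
F(c) = 2*c*(-2046 + c) (F(c) = (2*c)*(-2046 + c) = 2*c*(-2046 + c))
-184222/√(1934487 + 1135489) + F(k)/(-2351708) = -184222/√(1934487 + 1135489) + (2*(-606)*(-2046 - 606))/(-2351708) = -184222*√767494/1534988 + (2*(-606)*(-2652))*(-1/2351708) = -184222*√767494/1534988 + 3214224*(-1/2351708) = -92111*√767494/767494 - 803556/587927 = -803556/587927 - 92111*√767494/767494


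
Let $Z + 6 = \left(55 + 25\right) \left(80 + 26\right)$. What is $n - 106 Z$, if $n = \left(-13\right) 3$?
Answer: $-898283$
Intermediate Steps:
$Z = 8474$ ($Z = -6 + \left(55 + 25\right) \left(80 + 26\right) = -6 + 80 \cdot 106 = -6 + 8480 = 8474$)
$n = -39$
$n - 106 Z = -39 - 898244 = -898283$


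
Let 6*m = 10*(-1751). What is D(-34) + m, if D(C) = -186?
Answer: -9313/3 ≈ -3104.3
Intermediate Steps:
m = -8755/3 (m = (10*(-1751))/6 = (⅙)*(-17510) = -8755/3 ≈ -2918.3)
D(-34) + m = -186 - 8755/3 = -9313/3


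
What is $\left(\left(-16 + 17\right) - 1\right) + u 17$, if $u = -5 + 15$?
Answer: $170$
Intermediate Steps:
$u = 10$
$\left(\left(-16 + 17\right) - 1\right) + u 17 = \left(\left(-16 + 17\right) - 1\right) + 10 \cdot 17 = \left(1 - 1\right) + 170 = 0 + 170 = 170$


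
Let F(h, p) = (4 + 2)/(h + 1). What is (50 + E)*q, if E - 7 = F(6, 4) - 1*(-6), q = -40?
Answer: -17880/7 ≈ -2554.3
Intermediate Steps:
F(h, p) = 6/(1 + h)
E = 97/7 (E = 7 + (6/(1 + 6) - 1*(-6)) = 7 + (6/7 + 6) = 7 + 48/7 = 97/7 ≈ 13.857)
(50 + E)*q = (50 + 97/7)*(-40) = (447/7)*(-40) = -17880/7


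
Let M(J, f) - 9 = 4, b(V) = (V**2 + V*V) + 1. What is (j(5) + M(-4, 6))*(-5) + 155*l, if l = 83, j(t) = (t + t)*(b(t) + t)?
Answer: 10000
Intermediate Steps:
b(V) = 1 + 2*V**2 (b(V) = (V**2 + V**2) + 1 = 2*V**2 + 1 = 1 + 2*V**2)
j(t) = 2*t*(1 + t + 2*t**2) (j(t) = (t + t)*((1 + 2*t**2) + t) = (2*t)*(1 + t + 2*t**2) = 2*t*(1 + t + 2*t**2))
M(J, f) = 13 (M(J, f) = 9 + 4 = 13)
(j(5) + M(-4, 6))*(-5) + 155*l = (2*5*(1 + 5 + 2*5**2) + 13)*(-5) + 155*83 = (2*5*(1 + 5 + 2*25) + 13)*(-5) + 12865 = (2*5*(1 + 5 + 50) + 13)*(-5) + 12865 = (2*5*56 + 13)*(-5) + 12865 = (560 + 13)*(-5) + 12865 = 573*(-5) + 12865 = -2865 + 12865 = 10000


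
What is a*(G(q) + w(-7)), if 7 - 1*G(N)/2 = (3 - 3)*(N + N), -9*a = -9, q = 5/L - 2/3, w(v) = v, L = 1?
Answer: 7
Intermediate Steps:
q = 13/3 (q = 5/1 - 2/3 = 5*1 - 2*1/3 = 5 - 2/3 = 13/3 ≈ 4.3333)
a = 1 (a = -1/9*(-9) = 1)
G(N) = 14 (G(N) = 14 - 2*(3 - 3)*(N + N) = 14 - 0*2*N = 14 - 2*0 = 14 + 0 = 14)
a*(G(q) + w(-7)) = 1*(14 - 7) = 1*7 = 7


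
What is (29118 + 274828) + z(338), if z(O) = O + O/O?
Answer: 304285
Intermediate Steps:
z(O) = 1 + O (z(O) = O + 1 = 1 + O)
(29118 + 274828) + z(338) = (29118 + 274828) + (1 + 338) = 303946 + 339 = 304285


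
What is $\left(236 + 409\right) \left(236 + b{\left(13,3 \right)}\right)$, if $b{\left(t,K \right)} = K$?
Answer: $154155$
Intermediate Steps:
$\left(236 + 409\right) \left(236 + b{\left(13,3 \right)}\right) = \left(236 + 409\right) \left(236 + 3\right) = 645 \cdot 239 = 154155$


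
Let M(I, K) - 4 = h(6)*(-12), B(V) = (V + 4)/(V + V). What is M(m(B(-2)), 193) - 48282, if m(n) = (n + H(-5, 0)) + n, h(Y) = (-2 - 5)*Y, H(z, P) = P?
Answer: -47774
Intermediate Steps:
B(V) = (4 + V)/(2*V) (B(V) = (4 + V)/((2*V)) = (4 + V)*(1/(2*V)) = (4 + V)/(2*V))
h(Y) = -7*Y
m(n) = 2*n (m(n) = (n + 0) + n = n + n = 2*n)
M(I, K) = 508 (M(I, K) = 4 - 7*6*(-12) = 4 - 42*(-12) = 4 + 504 = 508)
M(m(B(-2)), 193) - 48282 = 508 - 48282 = -47774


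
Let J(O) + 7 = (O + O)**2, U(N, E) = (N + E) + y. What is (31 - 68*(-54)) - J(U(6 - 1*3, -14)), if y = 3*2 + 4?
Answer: 3706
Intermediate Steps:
y = 10 (y = 6 + 4 = 10)
U(N, E) = 10 + E + N (U(N, E) = (N + E) + 10 = (E + N) + 10 = 10 + E + N)
J(O) = -7 + 4*O**2 (J(O) = -7 + (O + O)**2 = -7 + (2*O)**2 = -7 + 4*O**2)
(31 - 68*(-54)) - J(U(6 - 1*3, -14)) = (31 - 68*(-54)) - (-7 + 4*(10 - 14 + (6 - 1*3))**2) = (31 + 3672) - (-7 + 4*(10 - 14 + (6 - 3))**2) = 3703 - (-7 + 4*(10 - 14 + 3)**2) = 3703 - (-7 + 4*(-1)**2) = 3703 - (-7 + 4*1) = 3703 - (-7 + 4) = 3703 - 1*(-3) = 3703 + 3 = 3706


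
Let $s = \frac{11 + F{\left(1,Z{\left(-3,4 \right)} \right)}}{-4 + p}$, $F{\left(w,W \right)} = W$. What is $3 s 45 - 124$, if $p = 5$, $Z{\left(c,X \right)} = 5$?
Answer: $2036$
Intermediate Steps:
$s = 16$ ($s = \frac{11 + 5}{-4 + 5} = \frac{16}{1} = 16 \cdot 1 = 16$)
$3 s 45 - 124 = 3 \cdot 16 \cdot 45 - 124 = 48 \cdot 45 - 124 = 2160 - 124 = 2036$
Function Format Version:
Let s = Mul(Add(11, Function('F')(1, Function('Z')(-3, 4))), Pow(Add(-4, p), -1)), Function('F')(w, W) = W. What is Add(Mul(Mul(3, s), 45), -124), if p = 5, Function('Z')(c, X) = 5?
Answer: 2036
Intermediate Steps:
s = 16 (s = Mul(Add(11, 5), Pow(Add(-4, 5), -1)) = Mul(16, Pow(1, -1)) = Mul(16, 1) = 16)
Add(Mul(Mul(3, s), 45), -124) = Add(Mul(Mul(3, 16), 45), -124) = Add(Mul(48, 45), -124) = Add(2160, -124) = 2036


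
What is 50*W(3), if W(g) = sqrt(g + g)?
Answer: 50*sqrt(6) ≈ 122.47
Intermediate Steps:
W(g) = sqrt(2)*sqrt(g) (W(g) = sqrt(2*g) = sqrt(2)*sqrt(g))
50*W(3) = 50*(sqrt(2)*sqrt(3)) = 50*sqrt(6)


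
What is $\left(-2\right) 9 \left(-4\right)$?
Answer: $72$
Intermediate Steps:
$\left(-2\right) 9 \left(-4\right) = \left(-18\right) \left(-4\right) = 72$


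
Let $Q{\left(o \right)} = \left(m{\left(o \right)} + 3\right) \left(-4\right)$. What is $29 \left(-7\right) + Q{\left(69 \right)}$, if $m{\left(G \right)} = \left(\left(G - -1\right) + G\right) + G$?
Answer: $-1047$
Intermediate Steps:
$m{\left(G \right)} = 1 + 3 G$ ($m{\left(G \right)} = \left(\left(G + 1\right) + G\right) + G = \left(\left(1 + G\right) + G\right) + G = \left(1 + 2 G\right) + G = 1 + 3 G$)
$Q{\left(o \right)} = -16 - 12 o$ ($Q{\left(o \right)} = \left(\left(1 + 3 o\right) + 3\right) \left(-4\right) = \left(4 + 3 o\right) \left(-4\right) = -16 - 12 o$)
$29 \left(-7\right) + Q{\left(69 \right)} = 29 \left(-7\right) - 844 = -203 - 844 = -1047$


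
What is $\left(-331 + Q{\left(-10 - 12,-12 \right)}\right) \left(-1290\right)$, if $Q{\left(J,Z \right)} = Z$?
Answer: $442470$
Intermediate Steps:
$\left(-331 + Q{\left(-10 - 12,-12 \right)}\right) \left(-1290\right) = \left(-331 - 12\right) \left(-1290\right) = \left(-343\right) \left(-1290\right) = 442470$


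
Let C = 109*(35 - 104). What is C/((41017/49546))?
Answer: -372635466/41017 ≈ -9084.9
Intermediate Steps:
C = -7521 (C = 109*(-69) = -7521)
C/((41017/49546)) = -7521/(41017/49546) = -7521/(41017*(1/49546)) = -7521/41017/49546 = -7521*49546/41017 = -372635466/41017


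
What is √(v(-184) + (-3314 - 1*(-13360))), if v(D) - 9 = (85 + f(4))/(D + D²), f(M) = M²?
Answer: √2850099609498/16836 ≈ 100.27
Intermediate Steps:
v(D) = 9 + 101/(D + D²) (v(D) = 9 + (85 + 4²)/(D + D²) = 9 + (85 + 16)/(D + D²) = 9 + 101/(D + D²))
√(v(-184) + (-3314 - 1*(-13360))) = √((101 + 9*(-184) + 9*(-184)²)/((-184)*(1 - 184)) + (-3314 - 1*(-13360))) = √(-1/184*(101 - 1656 + 9*33856)/(-183) + (-3314 + 13360)) = √(-1/184*(-1/183)*(101 - 1656 + 304704) + 10046) = √(-1/184*(-1/183)*303149 + 10046) = √(303149/33672 + 10046) = √(338572061/33672) = √2850099609498/16836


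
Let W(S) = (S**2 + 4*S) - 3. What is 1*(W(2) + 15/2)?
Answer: 33/2 ≈ 16.500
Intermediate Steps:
W(S) = -3 + S**2 + 4*S
1*(W(2) + 15/2) = 1*((-3 + 2**2 + 4*2) + 15/2) = 1*((-3 + 4 + 8) + 15*(1/2)) = 1*(9 + 15/2) = 1*(33/2) = 33/2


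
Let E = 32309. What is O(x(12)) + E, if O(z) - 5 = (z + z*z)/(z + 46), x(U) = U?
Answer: 937184/29 ≈ 32317.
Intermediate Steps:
O(z) = 5 + (z + z²)/(46 + z) (O(z) = 5 + (z + z*z)/(z + 46) = 5 + (z + z²)/(46 + z))
O(x(12)) + E = (230 + 12² + 6*12)/(46 + 12) + 32309 = (230 + 144 + 72)/58 + 32309 = (1/58)*446 + 32309 = 223/29 + 32309 = 937184/29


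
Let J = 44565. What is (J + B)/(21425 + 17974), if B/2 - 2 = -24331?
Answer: -4093/39399 ≈ -0.10389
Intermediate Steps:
B = -48658 (B = 4 + 2*(-24331) = 4 - 48662 = -48658)
(J + B)/(21425 + 17974) = (44565 - 48658)/(21425 + 17974) = -4093/39399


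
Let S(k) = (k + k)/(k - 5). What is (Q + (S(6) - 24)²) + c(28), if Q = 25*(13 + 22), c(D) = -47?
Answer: 972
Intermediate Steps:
S(k) = 2*k/(-5 + k) (S(k) = (2*k)/(-5 + k) = 2*k/(-5 + k))
Q = 875 (Q = 25*35 = 875)
(Q + (S(6) - 24)²) + c(28) = (875 + (2*6/(-5 + 6) - 24)²) - 47 = (875 + (2*6/1 - 24)²) - 47 = (875 + (2*6*1 - 24)²) - 47 = (875 + (12 - 24)²) - 47 = (875 + (-12)²) - 47 = (875 + 144) - 47 = 1019 - 47 = 972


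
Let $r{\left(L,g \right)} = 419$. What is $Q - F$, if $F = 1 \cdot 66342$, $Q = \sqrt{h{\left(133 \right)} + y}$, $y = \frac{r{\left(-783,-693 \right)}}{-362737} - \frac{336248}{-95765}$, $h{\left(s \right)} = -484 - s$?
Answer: $-66342 + \frac{2 i \sqrt{185073747929922507711105}}{34737508805} \approx -66342.0 + 24.769 i$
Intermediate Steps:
$y = \frac{121929465241}{34737508805}$ ($y = \frac{419}{-362737} - \frac{336248}{-95765} = 419 \left(- \frac{1}{362737}\right) - - \frac{336248}{95765} = - \frac{419}{362737} + \frac{336248}{95765} = \frac{121929465241}{34737508805} \approx 3.51$)
$Q = \frac{2 i \sqrt{185073747929922507711105}}{34737508805}$ ($Q = \sqrt{\left(-484 - 133\right) + \frac{121929465241}{34737508805}} = \sqrt{-617 + \frac{121929465241}{34737508805}} = \sqrt{- \frac{21311113467444}{34737508805}} = \frac{2 i \sqrt{185073747929922507711105}}{34737508805} \approx 24.769 i$)
$F = 66342$
$Q - F = \frac{2 i \sqrt{185073747929922507711105}}{34737508805} - 66342 = -66342 + \frac{2 i \sqrt{185073747929922507711105}}{34737508805}$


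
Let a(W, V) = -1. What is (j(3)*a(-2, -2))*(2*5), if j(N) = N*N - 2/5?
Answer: -86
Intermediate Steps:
j(N) = -⅖ + N² (j(N) = N² - 2*⅕ = N² - ⅖ = -⅖ + N²)
(j(3)*a(-2, -2))*(2*5) = ((-⅖ + 3²)*(-1))*(2*5) = ((-⅖ + 9)*(-1))*10 = ((43/5)*(-1))*10 = -43/5*10 = -86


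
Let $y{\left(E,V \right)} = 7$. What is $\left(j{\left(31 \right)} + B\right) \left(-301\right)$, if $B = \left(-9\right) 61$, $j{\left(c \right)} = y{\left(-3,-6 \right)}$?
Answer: $163142$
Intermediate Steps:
$j{\left(c \right)} = 7$
$B = -549$
$\left(j{\left(31 \right)} + B\right) \left(-301\right) = \left(7 - 549\right) \left(-301\right) = \left(-542\right) \left(-301\right) = 163142$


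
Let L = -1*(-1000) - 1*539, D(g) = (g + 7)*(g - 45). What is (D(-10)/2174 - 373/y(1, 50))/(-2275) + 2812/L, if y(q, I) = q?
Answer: 14281479957/2280036850 ≈ 6.2637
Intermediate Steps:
D(g) = (-45 + g)*(7 + g) (D(g) = (7 + g)*(-45 + g) = (-45 + g)*(7 + g))
L = 461 (L = 1000 - 539 = 461)
(D(-10)/2174 - 373/y(1, 50))/(-2275) + 2812/L = ((-315 + (-10)² - 38*(-10))/2174 - 373/1)/(-2275) + 2812/461 = ((-315 + 100 + 380)*(1/2174) - 373*1)*(-1/2275) + 2812*(1/461) = (165*(1/2174) - 373)*(-1/2275) + 2812/461 = (165/2174 - 373)*(-1/2275) + 2812/461 = -810737/2174*(-1/2275) + 2812/461 = 810737/4945850 + 2812/461 = 14281479957/2280036850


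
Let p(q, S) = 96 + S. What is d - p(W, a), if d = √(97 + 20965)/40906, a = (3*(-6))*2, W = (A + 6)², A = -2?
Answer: -60 + √21062/40906 ≈ -59.996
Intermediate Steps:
W = 16 (W = (-2 + 6)² = 4² = 16)
a = -36 (a = -18*2 = -36)
d = √21062/40906 (d = √21062*(1/40906) = √21062/40906 ≈ 0.0035478)
d - p(W, a) = √21062/40906 - (96 - 36) = √21062/40906 - 1*60 = √21062/40906 - 60 = -60 + √21062/40906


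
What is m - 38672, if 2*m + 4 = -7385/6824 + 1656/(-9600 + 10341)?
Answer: -130370276991/3371056 ≈ -38673.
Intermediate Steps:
m = -4799359/3371056 (m = -2 + (-7385/6824 + 1656/(-9600 + 10341))/2 = -2 + (-7385*1/6824 + 1656/741)/2 = -2 + (-7385/6824 + 1656*(1/741))/2 = -2 + (-7385/6824 + 552/247)/2 = -2 + (½)*(1942753/1685528) = -2 + 1942753/3371056 = -4799359/3371056 ≈ -1.4237)
m - 38672 = -4799359/3371056 - 38672 = -130370276991/3371056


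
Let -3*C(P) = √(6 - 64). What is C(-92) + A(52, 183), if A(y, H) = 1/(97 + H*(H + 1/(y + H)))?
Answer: 235/7892893 - I*√58/3 ≈ 2.9774e-5 - 2.5386*I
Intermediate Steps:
A(y, H) = 1/(97 + H*(H + 1/(H + y)))
C(P) = -I*√58/3 (C(P) = -√(6 - 64)/3 = -I*√58/3)
C(-92) + A(52, 183) = -I*√58/3 + (183 + 52)/(183³ + 97*52 + 98*183 + 52*183²) = -I*√58/3 + 235/(6128487 + 5044 + 17934 + 52*33489) = -I*√58/3 + 235/(6128487 + 5044 + 17934 + 1741428) = -I*√58/3 + 235/7892893 = 235/7892893 - I*√58/3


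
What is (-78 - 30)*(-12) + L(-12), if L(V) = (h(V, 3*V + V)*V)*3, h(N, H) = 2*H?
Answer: 4752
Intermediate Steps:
L(V) = 24*V**2 (L(V) = ((2*(3*V + V))*V)*3 = ((2*(4*V))*V)*3 = ((8*V)*V)*3 = (8*V**2)*3 = 24*V**2)
(-78 - 30)*(-12) + L(-12) = (-78 - 30)*(-12) + 24*(-12)**2 = -108*(-12) + 24*144 = 1296 + 3456 = 4752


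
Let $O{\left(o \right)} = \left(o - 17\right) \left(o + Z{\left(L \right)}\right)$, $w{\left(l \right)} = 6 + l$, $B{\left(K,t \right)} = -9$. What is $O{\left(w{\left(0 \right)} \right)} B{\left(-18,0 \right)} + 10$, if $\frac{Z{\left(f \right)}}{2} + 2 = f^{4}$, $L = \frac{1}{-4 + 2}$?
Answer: $\frac{1763}{8} \approx 220.38$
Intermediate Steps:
$L = - \frac{1}{2}$ ($L = \frac{1}{-2} = - \frac{1}{2} \approx -0.5$)
$Z{\left(f \right)} = -4 + 2 f^{4}$
$O{\left(o \right)} = \left(-17 + o\right) \left(- \frac{31}{8} + o\right)$ ($O{\left(o \right)} = \left(o - 17\right) \left(o - \left(4 - 2 \left(- \frac{1}{2}\right)^{4}\right)\right) = \left(-17 + o\right) \left(o + \left(-4 + 2 \cdot \frac{1}{16}\right)\right) = \left(-17 + o\right) \left(o + \left(-4 + \frac{1}{8}\right)\right) = \left(-17 + o\right) \left(o - \frac{31}{8}\right) = \left(-17 + o\right) \left(- \frac{31}{8} + o\right)$)
$O{\left(w{\left(0 \right)} \right)} B{\left(-18,0 \right)} + 10 = \left(\frac{527}{8} + \left(6 + 0\right)^{2} - \frac{167 \left(6 + 0\right)}{8}\right) \left(-9\right) + 10 = \left(\frac{527}{8} + 6^{2} - \frac{501}{4}\right) \left(-9\right) + 10 = \left(\frac{527}{8} + 36 - \frac{501}{4}\right) \left(-9\right) + 10 = \left(- \frac{187}{8}\right) \left(-9\right) + 10 = \frac{1683}{8} + 10 = \frac{1763}{8}$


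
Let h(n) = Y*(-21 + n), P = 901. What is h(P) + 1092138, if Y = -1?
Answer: 1091258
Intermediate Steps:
h(n) = 21 - n (h(n) = -(-21 + n) = 21 - n)
h(P) + 1092138 = (21 - 1*901) + 1092138 = (21 - 901) + 1092138 = -880 + 1092138 = 1091258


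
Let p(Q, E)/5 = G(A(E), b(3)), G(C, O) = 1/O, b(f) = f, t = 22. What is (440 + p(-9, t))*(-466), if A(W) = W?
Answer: -617450/3 ≈ -2.0582e+5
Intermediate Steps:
p(Q, E) = 5/3
(440 + p(-9, t))*(-466) = (440 + 5/3)*(-466) = (1325/3)*(-466) = -617450/3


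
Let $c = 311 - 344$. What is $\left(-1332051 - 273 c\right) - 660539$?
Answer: $-1983581$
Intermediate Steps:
$c = -33$
$\left(-1332051 - 273 c\right) - 660539 = \left(-1332051 - -9009\right) - 660539 = \left(-1332051 + 9009\right) - 660539 = -1323042 - 660539 = -1983581$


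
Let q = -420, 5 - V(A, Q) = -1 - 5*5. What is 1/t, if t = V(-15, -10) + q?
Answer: -1/389 ≈ -0.0025707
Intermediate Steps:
V(A, Q) = 31 (V(A, Q) = 5 - (-1 - 5*5) = 5 - (-1 - 25) = 5 - 1*(-26) = 5 + 26 = 31)
t = -389 (t = 31 - 420 = -389)
1/t = 1/(-389) = -1/389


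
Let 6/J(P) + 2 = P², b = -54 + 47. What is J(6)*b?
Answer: -21/17 ≈ -1.2353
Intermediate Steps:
b = -7
J(P) = 6/(-2 + P²)
J(6)*b = (6/(-2 + 6²))*(-7) = (6/(-2 + 36))*(-7) = (6/34)*(-7) = (6*(1/34))*(-7) = (3/17)*(-7) = -21/17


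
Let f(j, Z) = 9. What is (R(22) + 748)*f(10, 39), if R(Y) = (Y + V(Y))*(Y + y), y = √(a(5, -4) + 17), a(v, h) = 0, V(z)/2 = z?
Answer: 19800 + 594*√17 ≈ 22249.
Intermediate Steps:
V(z) = 2*z
y = √17 (y = √(0 + 17) = √17 ≈ 4.1231)
R(Y) = 3*Y*(Y + √17) (R(Y) = (Y + 2*Y)*(Y + √17) = (3*Y)*(Y + √17) = 3*Y*(Y + √17))
(R(22) + 748)*f(10, 39) = (3*22*(22 + √17) + 748)*9 = ((1452 + 66*√17) + 748)*9 = (2200 + 66*√17)*9 = 19800 + 594*√17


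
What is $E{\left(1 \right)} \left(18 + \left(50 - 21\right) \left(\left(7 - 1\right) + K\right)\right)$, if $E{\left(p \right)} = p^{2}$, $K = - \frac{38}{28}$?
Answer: $\frac{2137}{14} \approx 152.64$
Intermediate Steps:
$K = - \frac{19}{14}$ ($K = \left(-38\right) \frac{1}{28} = - \frac{19}{14} \approx -1.3571$)
$E{\left(1 \right)} \left(18 + \left(50 - 21\right) \left(\left(7 - 1\right) + K\right)\right) = 1^{2} \left(18 + \left(50 - 21\right) \left(\left(7 - 1\right) - \frac{19}{14}\right)\right) = 1 \left(18 + 29 \left(6 - \frac{19}{14}\right)\right) = 1 \left(18 + 29 \cdot \frac{65}{14}\right) = 1 \left(18 + \frac{1885}{14}\right) = 1 \cdot \frac{2137}{14} = \frac{2137}{14}$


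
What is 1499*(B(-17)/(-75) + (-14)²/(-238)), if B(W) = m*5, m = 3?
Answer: -130413/85 ≈ -1534.3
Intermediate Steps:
B(W) = 15 (B(W) = 3*5 = 15)
1499*(B(-17)/(-75) + (-14)²/(-238)) = 1499*(15/(-75) + (-14)²/(-238)) = 1499*(15*(-1/75) + 196*(-1/238)) = 1499*(-⅕ - 14/17) = 1499*(-87/85) = -130413/85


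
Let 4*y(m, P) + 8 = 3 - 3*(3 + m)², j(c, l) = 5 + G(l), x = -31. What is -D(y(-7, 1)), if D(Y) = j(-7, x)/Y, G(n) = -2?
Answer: 12/53 ≈ 0.22642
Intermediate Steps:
j(c, l) = 3 (j(c, l) = 5 - 2 = 3)
y(m, P) = -5/4 - 3*(3 + m)²/4 (y(m, P) = -2 + (3 - 3*(3 + m)²)/4 = -2 + (¾ - 3*(3 + m)²/4) = -5/4 - 3*(3 + m)²/4)
D(Y) = 3/Y
-D(y(-7, 1)) = -3/(-5/4 - 3*(3 - 7)²/4) = -3/(-5/4 - ¾*(-4)²) = -3/(-5/4 - ¾*16) = -3/(-5/4 - 12) = -3/(-53/4) = -3*(-4)/53 = -1*(-12/53) = 12/53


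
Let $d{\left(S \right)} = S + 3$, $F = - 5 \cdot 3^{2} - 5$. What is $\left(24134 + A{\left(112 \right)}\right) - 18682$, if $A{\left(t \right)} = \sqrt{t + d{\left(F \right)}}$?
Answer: $5452 + \sqrt{65} \approx 5460.1$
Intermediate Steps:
$F = -50$ ($F = \left(-5\right) 9 - 5 = -45 - 5 = -50$)
$d{\left(S \right)} = 3 + S$
$A{\left(t \right)} = \sqrt{-47 + t}$ ($A{\left(t \right)} = \sqrt{t + \left(3 - 50\right)} = \sqrt{t - 47} = \sqrt{-47 + t}$)
$\left(24134 + A{\left(112 \right)}\right) - 18682 = \left(24134 + \sqrt{-47 + 112}\right) - 18682 = \left(24134 + \sqrt{65}\right) - 18682 = 5452 + \sqrt{65}$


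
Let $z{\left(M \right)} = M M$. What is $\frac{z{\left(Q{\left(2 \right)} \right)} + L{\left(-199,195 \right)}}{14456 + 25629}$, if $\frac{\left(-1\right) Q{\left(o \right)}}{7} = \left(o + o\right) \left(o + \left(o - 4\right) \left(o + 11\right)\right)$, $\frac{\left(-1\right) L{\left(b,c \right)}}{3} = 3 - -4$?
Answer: $\frac{451563}{40085} \approx 11.265$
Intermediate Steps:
$L{\left(b,c \right)} = -21$ ($L{\left(b,c \right)} = - 3 \left(3 - -4\right) = - 3 \left(3 + 4\right) = \left(-3\right) 7 = -21$)
$Q{\left(o \right)} = - 14 o \left(o + \left(-4 + o\right) \left(11 + o\right)\right)$ ($Q{\left(o \right)} = - 7 \left(o + o\right) \left(o + \left(o - 4\right) \left(o + 11\right)\right) = - 7 \cdot 2 o \left(o + \left(-4 + o\right) \left(11 + o\right)\right) = - 14 o \left(o + \left(-4 + o\right) \left(11 + o\right)\right)$)
$z{\left(M \right)} = M^{2}$
$\frac{z{\left(Q{\left(2 \right)} \right)} + L{\left(-199,195 \right)}}{14456 + 25629} = \frac{\left(14 \cdot 2 \left(44 - 2^{2} - 16\right)\right)^{2} - 21}{14456 + 25629} = \frac{\left(14 \cdot 2 \left(44 - 4 - 16\right)\right)^{2} - 21}{40085} = \left(\left(14 \cdot 2 \left(44 - 4 - 16\right)\right)^{2} - 21\right) \frac{1}{40085} = \left(\left(14 \cdot 2 \cdot 24\right)^{2} - 21\right) \frac{1}{40085} = \left(672^{2} - 21\right) \frac{1}{40085} = \left(451584 - 21\right) \frac{1}{40085} = 451563 \cdot \frac{1}{40085} = \frac{451563}{40085}$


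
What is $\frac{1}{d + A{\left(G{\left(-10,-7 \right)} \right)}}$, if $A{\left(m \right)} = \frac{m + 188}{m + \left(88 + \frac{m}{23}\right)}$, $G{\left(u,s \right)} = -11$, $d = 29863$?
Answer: $\frac{1760}{52562951} \approx 3.3484 \cdot 10^{-5}$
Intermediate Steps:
$A{\left(m \right)} = \frac{188 + m}{88 + \frac{24 m}{23}}$ ($A{\left(m \right)} = \frac{188 + m}{m + \left(88 + m \frac{1}{23}\right)} = \frac{188 + m}{m + \left(88 + \frac{m}{23}\right)} = \frac{188 + m}{88 + \frac{24 m}{23}}$)
$\frac{1}{d + A{\left(G{\left(-10,-7 \right)} \right)}} = \frac{1}{29863 + \frac{23 \left(188 - 11\right)}{8 \left(253 + 3 \left(-11\right)\right)}} = \frac{1}{29863 + \frac{23}{8} \frac{1}{253 - 33} \cdot 177} = \frac{1}{29863 + \frac{23}{8} \cdot \frac{1}{220} \cdot 177} = \frac{1}{29863 + \frac{4071}{1760}} = \frac{1}{\frac{52562951}{1760}} = \frac{1760}{52562951}$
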